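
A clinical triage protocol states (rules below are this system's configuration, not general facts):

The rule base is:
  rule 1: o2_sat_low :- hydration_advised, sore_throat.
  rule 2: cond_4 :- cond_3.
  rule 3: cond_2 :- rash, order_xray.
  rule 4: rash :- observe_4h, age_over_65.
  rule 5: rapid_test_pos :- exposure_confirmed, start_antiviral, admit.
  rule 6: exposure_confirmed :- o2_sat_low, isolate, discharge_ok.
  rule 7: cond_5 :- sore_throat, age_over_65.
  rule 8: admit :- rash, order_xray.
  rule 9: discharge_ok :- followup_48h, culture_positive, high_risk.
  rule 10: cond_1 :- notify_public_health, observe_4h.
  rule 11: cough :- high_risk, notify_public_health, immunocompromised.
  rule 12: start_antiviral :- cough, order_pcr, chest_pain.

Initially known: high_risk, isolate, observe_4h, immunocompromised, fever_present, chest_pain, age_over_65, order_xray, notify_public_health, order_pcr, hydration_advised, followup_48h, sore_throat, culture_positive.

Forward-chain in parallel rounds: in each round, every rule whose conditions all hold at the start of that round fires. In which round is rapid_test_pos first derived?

3

Round 1 — rule 1, rule 4, rule 7, rule 9, rule 10, rule 11, derive o2_sat_low, rash, cond_5, discharge_ok, cond_1, cough.
Round 2 — rule 3, rule 6, rule 8, rule 12, derive cond_2, exposure_confirmed, admit, start_antiviral.
Round 3 — rule 5, derive rapid_test_pos.
rapid_test_pos first appears in round 3.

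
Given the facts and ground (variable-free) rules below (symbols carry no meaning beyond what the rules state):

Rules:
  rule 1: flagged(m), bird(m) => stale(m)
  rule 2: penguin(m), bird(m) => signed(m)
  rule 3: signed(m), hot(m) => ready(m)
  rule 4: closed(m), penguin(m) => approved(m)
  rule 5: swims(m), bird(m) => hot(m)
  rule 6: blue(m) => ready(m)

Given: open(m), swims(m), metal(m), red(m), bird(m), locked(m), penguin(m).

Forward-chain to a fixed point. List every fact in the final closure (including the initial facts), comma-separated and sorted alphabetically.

Round 1: rule 2 [penguin(m), bird(m) => signed(m)]; rule 5 [swims(m), bird(m) => hot(m)]. Adds signed(m), hot(m).
Round 2: rule 3 [signed(m), hot(m) => ready(m)]. Adds ready(m).

bird(m), hot(m), locked(m), metal(m), open(m), penguin(m), ready(m), red(m), signed(m), swims(m)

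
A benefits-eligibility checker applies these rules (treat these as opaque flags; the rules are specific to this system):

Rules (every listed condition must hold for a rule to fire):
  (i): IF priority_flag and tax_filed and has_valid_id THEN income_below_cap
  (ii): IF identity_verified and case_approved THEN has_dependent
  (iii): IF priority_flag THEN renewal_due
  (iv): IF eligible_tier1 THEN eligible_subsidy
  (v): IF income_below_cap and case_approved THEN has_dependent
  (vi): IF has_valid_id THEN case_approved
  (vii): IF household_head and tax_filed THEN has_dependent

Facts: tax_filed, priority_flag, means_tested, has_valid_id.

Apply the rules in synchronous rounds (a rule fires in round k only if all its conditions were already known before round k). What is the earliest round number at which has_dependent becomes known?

2

[1] (i) [IF priority_flag and tax_filed and has_valid_id THEN income_below_cap]; (iii) [IF priority_flag THEN renewal_due]; (vi) [IF has_valid_id THEN case_approved]. ⇒ new: income_below_cap, renewal_due, case_approved.
[2] (v) [IF income_below_cap and case_approved THEN has_dependent]. ⇒ new: has_dependent.
has_dependent first appears in round 2.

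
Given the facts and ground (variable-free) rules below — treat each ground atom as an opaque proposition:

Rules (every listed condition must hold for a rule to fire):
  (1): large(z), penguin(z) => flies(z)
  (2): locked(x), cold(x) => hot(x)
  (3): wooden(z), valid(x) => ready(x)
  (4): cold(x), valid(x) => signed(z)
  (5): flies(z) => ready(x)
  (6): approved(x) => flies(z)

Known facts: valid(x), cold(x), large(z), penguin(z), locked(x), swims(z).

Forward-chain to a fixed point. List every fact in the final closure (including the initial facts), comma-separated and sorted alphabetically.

cold(x), flies(z), hot(x), large(z), locked(x), penguin(z), ready(x), signed(z), swims(z), valid(x)

Round 1: (1) [large(z), penguin(z) => flies(z)]; (2) [locked(x), cold(x) => hot(x)]; (4) [cold(x), valid(x) => signed(z)]. New: flies(z), hot(x), signed(z).
Round 2: (5) [flies(z) => ready(x)]. New: ready(x).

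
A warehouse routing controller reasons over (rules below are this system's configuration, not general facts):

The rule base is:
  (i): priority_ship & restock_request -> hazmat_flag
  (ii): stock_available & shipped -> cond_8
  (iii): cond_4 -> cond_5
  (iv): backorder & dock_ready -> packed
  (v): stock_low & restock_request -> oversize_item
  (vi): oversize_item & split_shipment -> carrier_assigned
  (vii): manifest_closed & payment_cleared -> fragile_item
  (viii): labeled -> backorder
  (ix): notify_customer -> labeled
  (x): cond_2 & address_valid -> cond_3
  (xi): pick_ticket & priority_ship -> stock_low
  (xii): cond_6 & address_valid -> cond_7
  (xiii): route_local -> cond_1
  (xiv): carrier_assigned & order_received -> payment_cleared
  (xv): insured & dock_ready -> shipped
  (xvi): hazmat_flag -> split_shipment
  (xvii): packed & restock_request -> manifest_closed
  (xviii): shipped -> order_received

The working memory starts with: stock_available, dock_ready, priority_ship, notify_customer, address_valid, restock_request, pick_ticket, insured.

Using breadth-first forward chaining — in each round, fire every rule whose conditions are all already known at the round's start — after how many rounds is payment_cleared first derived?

4

[1] (i) [priority_ship & restock_request -> hazmat_flag]; (ix) [notify_customer -> labeled]; (xi) [pick_ticket & priority_ship -> stock_low]; (xv) [insured & dock_ready -> shipped]. ⇒ new: hazmat_flag, labeled, stock_low, shipped.
[2] (ii) [stock_available & shipped -> cond_8]; (v) [stock_low & restock_request -> oversize_item]; (viii) [labeled -> backorder]; (xvi) [hazmat_flag -> split_shipment]; (xviii) [shipped -> order_received]. ⇒ new: cond_8, oversize_item, backorder, split_shipment, order_received.
[3] (iv) [backorder & dock_ready -> packed]; (vi) [oversize_item & split_shipment -> carrier_assigned]. ⇒ new: packed, carrier_assigned.
[4] (xiv) [carrier_assigned & order_received -> payment_cleared]; (xvii) [packed & restock_request -> manifest_closed]. ⇒ new: payment_cleared, manifest_closed.
payment_cleared first appears in round 4.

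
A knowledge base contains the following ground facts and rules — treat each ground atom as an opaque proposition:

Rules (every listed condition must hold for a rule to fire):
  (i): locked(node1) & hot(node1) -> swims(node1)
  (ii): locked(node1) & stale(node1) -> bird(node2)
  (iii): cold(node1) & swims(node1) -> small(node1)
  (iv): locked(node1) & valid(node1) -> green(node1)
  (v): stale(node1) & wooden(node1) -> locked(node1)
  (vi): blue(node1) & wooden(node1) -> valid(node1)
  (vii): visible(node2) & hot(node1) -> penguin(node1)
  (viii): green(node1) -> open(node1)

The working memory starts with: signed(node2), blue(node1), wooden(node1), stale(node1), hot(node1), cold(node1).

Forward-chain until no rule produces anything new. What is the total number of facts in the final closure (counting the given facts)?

Round 1 — (v), (vi), derive locked(node1), valid(node1).
Round 2 — (i), (ii), (iv), derive swims(node1), bird(node2), green(node1).
Round 3 — (iii), (viii), derive small(node1), open(node1).
Closure: {bird(node2), blue(node1), cold(node1), green(node1), hot(node1), locked(node1), open(node1), signed(node2), small(node1), stale(node1), swims(node1), valid(node1), wooden(node1)} — 13 facts.

13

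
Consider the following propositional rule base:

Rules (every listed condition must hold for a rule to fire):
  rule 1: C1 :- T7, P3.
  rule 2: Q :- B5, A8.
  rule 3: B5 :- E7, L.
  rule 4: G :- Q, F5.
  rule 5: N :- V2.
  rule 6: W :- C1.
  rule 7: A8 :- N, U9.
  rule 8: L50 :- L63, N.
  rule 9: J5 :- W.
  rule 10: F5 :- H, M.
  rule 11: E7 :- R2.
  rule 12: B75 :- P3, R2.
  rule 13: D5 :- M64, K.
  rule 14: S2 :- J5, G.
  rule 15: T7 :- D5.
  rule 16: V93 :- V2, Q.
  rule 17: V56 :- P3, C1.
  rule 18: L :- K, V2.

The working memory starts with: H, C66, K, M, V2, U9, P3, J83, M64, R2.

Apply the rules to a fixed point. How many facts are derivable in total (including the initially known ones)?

Round 1 — rule 5, rule 10, rule 11, rule 12, rule 13, rule 18, derive N, F5, E7, B75, D5, L.
Round 2 — rule 3, rule 7, rule 15, derive B5, A8, T7.
Round 3 — rule 1, rule 2, derive C1, Q.
Round 4 — rule 4, rule 6, rule 16, rule 17, derive G, W, V93, V56.
Round 5 — rule 9, derive J5.
Round 6 — rule 14, derive S2.
Closure: {A8, B5, B75, C1, C66, D5, E7, F5, G, H, J5, J83, K, L, M, M64, N, P3, Q, R2, S2, T7, U9, V2, V56, V93, W} — 27 facts.

27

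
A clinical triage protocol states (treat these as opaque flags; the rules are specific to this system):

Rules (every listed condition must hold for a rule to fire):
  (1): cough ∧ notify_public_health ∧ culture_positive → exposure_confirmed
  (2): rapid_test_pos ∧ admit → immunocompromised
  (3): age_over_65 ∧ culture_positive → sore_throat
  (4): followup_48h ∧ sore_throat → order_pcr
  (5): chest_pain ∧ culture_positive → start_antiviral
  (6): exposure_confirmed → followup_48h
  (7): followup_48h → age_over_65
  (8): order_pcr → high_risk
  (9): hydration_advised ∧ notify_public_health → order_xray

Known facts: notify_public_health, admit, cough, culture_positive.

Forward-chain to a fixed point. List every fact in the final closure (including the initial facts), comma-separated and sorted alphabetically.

Round 1 fires (1), giving exposure_confirmed.
Round 2 fires (6), giving followup_48h.
Round 3 fires (7), giving age_over_65.
Round 4 fires (3), giving sore_throat.
Round 5 fires (4), giving order_pcr.
Round 6 fires (8), giving high_risk.

admit, age_over_65, cough, culture_positive, exposure_confirmed, followup_48h, high_risk, notify_public_health, order_pcr, sore_throat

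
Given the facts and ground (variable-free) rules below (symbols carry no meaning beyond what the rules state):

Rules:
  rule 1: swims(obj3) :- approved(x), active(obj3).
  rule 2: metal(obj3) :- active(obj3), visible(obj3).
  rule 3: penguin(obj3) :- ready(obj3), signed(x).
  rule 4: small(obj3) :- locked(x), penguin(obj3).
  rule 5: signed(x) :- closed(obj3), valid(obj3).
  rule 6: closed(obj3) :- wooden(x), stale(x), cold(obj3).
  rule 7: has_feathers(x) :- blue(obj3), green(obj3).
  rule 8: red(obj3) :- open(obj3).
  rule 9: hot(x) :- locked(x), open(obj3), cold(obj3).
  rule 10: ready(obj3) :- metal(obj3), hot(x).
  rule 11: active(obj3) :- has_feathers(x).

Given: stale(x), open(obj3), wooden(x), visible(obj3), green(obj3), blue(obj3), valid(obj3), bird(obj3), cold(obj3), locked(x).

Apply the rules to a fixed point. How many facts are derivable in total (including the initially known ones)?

Round 1: rule 6 [closed(obj3) :- wooden(x), stale(x), cold(obj3).]; rule 7 [has_feathers(x) :- blue(obj3), green(obj3).]; rule 8 [red(obj3) :- open(obj3).]; rule 9 [hot(x) :- locked(x), open(obj3), cold(obj3).]. Adds closed(obj3), has_feathers(x), red(obj3), hot(x).
Round 2: rule 5 [signed(x) :- closed(obj3), valid(obj3).]; rule 11 [active(obj3) :- has_feathers(x).]. Adds signed(x), active(obj3).
Round 3: rule 2 [metal(obj3) :- active(obj3), visible(obj3).]. Adds metal(obj3).
Round 4: rule 10 [ready(obj3) :- metal(obj3), hot(x).]. Adds ready(obj3).
Round 5: rule 3 [penguin(obj3) :- ready(obj3), signed(x).]. Adds penguin(obj3).
Round 6: rule 4 [small(obj3) :- locked(x), penguin(obj3).]. Adds small(obj3).
Closure: {active(obj3), bird(obj3), blue(obj3), closed(obj3), cold(obj3), green(obj3), has_feathers(x), hot(x), locked(x), metal(obj3), open(obj3), penguin(obj3), ready(obj3), red(obj3), signed(x), small(obj3), stale(x), valid(obj3), visible(obj3), wooden(x)} — 20 facts.

20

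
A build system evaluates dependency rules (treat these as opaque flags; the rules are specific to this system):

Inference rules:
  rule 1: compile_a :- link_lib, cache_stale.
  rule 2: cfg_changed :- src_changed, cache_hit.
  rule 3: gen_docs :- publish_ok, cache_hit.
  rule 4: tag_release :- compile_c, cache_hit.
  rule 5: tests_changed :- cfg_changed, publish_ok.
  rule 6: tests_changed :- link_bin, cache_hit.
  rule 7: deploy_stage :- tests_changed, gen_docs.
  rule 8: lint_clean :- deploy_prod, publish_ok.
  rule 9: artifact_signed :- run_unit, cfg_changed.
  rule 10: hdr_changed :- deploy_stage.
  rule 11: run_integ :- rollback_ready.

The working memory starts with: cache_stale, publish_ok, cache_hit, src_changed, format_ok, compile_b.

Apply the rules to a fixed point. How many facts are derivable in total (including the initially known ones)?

Round 1: rule 2 [cfg_changed :- src_changed, cache_hit.]; rule 3 [gen_docs :- publish_ok, cache_hit.]. Adds cfg_changed, gen_docs.
Round 2: rule 5 [tests_changed :- cfg_changed, publish_ok.]. Adds tests_changed.
Round 3: rule 7 [deploy_stage :- tests_changed, gen_docs.]. Adds deploy_stage.
Round 4: rule 10 [hdr_changed :- deploy_stage.]. Adds hdr_changed.
Closure: {cache_hit, cache_stale, cfg_changed, compile_b, deploy_stage, format_ok, gen_docs, hdr_changed, publish_ok, src_changed, tests_changed} — 11 facts.

11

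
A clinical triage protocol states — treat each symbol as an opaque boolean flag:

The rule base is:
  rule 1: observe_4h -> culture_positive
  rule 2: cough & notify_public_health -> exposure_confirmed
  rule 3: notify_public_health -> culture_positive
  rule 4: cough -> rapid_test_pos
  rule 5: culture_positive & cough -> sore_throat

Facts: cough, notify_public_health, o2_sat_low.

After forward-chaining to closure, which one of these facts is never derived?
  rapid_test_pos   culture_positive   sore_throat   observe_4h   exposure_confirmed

Round 1: rule 2 [cough & notify_public_health -> exposure_confirmed]; rule 3 [notify_public_health -> culture_positive]; rule 4 [cough -> rapid_test_pos]. Adds exposure_confirmed, culture_positive, rapid_test_pos.
Round 2: rule 5 [culture_positive & cough -> sore_throat]. Adds sore_throat.
Derived: exposure_confirmed (round 1), sore_throat (round 2), culture_positive (round 1), rapid_test_pos (round 1). observe_4h never appears in any round.

observe_4h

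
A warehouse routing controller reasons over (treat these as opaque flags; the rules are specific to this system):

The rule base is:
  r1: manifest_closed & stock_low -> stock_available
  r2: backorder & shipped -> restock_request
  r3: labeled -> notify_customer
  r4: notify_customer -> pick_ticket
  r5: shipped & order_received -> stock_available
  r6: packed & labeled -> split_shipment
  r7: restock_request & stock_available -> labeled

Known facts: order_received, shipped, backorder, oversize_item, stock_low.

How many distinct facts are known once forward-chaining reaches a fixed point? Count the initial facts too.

[1] r2 [backorder & shipped -> restock_request]; r5 [shipped & order_received -> stock_available]. ⇒ new: restock_request, stock_available.
[2] r7 [restock_request & stock_available -> labeled]. ⇒ new: labeled.
[3] r3 [labeled -> notify_customer]. ⇒ new: notify_customer.
[4] r4 [notify_customer -> pick_ticket]. ⇒ new: pick_ticket.
Closure: {backorder, labeled, notify_customer, order_received, oversize_item, pick_ticket, restock_request, shipped, stock_available, stock_low} — 10 facts.

10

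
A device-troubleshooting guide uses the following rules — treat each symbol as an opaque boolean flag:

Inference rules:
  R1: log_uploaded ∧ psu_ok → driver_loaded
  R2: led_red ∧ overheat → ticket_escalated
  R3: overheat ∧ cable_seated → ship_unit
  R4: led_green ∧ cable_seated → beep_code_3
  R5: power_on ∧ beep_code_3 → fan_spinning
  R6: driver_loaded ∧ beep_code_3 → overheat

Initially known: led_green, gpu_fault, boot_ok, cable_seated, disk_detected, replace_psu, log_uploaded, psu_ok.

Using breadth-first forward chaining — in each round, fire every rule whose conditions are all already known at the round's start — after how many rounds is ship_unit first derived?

[1] R1 [log_uploaded ∧ psu_ok → driver_loaded]; R4 [led_green ∧ cable_seated → beep_code_3]. ⇒ new: driver_loaded, beep_code_3.
[2] R6 [driver_loaded ∧ beep_code_3 → overheat]. ⇒ new: overheat.
[3] R3 [overheat ∧ cable_seated → ship_unit]. ⇒ new: ship_unit.
ship_unit first appears in round 3.

3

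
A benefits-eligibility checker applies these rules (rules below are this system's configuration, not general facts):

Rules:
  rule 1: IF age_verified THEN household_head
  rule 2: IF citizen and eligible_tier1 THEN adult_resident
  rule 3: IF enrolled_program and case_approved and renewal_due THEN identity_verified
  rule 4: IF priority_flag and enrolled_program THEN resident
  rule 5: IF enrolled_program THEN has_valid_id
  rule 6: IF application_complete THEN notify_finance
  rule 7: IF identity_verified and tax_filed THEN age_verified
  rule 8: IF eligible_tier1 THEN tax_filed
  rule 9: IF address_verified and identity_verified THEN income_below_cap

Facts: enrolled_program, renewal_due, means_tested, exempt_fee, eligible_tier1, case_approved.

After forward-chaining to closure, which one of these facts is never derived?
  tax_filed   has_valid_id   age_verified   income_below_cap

Round 1 — rule 3, rule 5, rule 8, derive identity_verified, has_valid_id, tax_filed.
Round 2 — rule 7, derive age_verified.
Round 3 — rule 1, derive household_head.
Derived: tax_filed (round 1), has_valid_id (round 1), age_verified (round 2). income_below_cap never appears in any round.

income_below_cap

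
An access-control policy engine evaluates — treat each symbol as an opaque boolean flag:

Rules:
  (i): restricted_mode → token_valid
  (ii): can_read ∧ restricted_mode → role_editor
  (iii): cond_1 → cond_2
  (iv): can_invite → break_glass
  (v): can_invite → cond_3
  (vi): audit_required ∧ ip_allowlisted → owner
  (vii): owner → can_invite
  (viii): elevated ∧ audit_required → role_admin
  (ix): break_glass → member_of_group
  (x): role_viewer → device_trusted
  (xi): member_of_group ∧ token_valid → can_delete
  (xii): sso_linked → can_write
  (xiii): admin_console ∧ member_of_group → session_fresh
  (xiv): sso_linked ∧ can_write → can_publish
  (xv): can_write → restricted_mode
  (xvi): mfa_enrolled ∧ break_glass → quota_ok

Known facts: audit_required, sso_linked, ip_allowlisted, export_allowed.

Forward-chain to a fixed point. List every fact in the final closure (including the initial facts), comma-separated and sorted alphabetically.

audit_required, break_glass, can_delete, can_invite, can_publish, can_write, cond_3, export_allowed, ip_allowlisted, member_of_group, owner, restricted_mode, sso_linked, token_valid

[1] (vi) [audit_required ∧ ip_allowlisted → owner]; (xii) [sso_linked → can_write]. ⇒ new: owner, can_write.
[2] (vii) [owner → can_invite]; (xiv) [sso_linked ∧ can_write → can_publish]; (xv) [can_write → restricted_mode]. ⇒ new: can_invite, can_publish, restricted_mode.
[3] (i) [restricted_mode → token_valid]; (iv) [can_invite → break_glass]; (v) [can_invite → cond_3]. ⇒ new: token_valid, break_glass, cond_3.
[4] (ix) [break_glass → member_of_group]. ⇒ new: member_of_group.
[5] (xi) [member_of_group ∧ token_valid → can_delete]. ⇒ new: can_delete.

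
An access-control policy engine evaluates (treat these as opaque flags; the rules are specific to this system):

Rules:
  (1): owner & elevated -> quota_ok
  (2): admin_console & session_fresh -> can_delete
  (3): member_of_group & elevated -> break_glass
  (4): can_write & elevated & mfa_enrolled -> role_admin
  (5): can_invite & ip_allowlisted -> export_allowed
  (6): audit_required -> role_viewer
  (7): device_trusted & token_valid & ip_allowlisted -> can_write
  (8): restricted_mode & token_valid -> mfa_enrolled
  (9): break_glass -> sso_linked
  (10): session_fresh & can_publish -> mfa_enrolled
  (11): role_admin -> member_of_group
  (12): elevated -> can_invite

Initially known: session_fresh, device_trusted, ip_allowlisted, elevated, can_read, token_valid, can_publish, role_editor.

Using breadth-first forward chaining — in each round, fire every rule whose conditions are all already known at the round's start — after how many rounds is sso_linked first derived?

Round 1 fires (7), (10), (12), giving can_write, mfa_enrolled, can_invite.
Round 2 fires (4), (5), giving role_admin, export_allowed.
Round 3 fires (11), giving member_of_group.
Round 4 fires (3), giving break_glass.
Round 5 fires (9), giving sso_linked.
sso_linked first appears in round 5.

5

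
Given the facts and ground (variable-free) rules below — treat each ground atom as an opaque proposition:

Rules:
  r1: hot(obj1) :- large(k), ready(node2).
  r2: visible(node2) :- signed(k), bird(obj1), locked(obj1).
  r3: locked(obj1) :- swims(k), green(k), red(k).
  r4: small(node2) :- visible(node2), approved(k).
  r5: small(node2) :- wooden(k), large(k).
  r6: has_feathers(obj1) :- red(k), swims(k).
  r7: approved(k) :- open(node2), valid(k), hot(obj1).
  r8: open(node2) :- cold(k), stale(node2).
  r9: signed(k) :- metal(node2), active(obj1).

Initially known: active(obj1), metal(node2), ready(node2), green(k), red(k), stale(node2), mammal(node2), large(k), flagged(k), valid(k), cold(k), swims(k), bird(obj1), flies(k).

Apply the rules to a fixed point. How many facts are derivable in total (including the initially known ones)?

[1] r1 [hot(obj1) :- large(k), ready(node2).]; r3 [locked(obj1) :- swims(k), green(k), red(k).]; r6 [has_feathers(obj1) :- red(k), swims(k).]; r8 [open(node2) :- cold(k), stale(node2).]; r9 [signed(k) :- metal(node2), active(obj1).]. ⇒ new: hot(obj1), locked(obj1), has_feathers(obj1), open(node2), signed(k).
[2] r2 [visible(node2) :- signed(k), bird(obj1), locked(obj1).]; r7 [approved(k) :- open(node2), valid(k), hot(obj1).]. ⇒ new: visible(node2), approved(k).
[3] r4 [small(node2) :- visible(node2), approved(k).]. ⇒ new: small(node2).
Closure: {active(obj1), approved(k), bird(obj1), cold(k), flagged(k), flies(k), green(k), has_feathers(obj1), hot(obj1), large(k), locked(obj1), mammal(node2), metal(node2), open(node2), ready(node2), red(k), signed(k), small(node2), stale(node2), swims(k), valid(k), visible(node2)} — 22 facts.

22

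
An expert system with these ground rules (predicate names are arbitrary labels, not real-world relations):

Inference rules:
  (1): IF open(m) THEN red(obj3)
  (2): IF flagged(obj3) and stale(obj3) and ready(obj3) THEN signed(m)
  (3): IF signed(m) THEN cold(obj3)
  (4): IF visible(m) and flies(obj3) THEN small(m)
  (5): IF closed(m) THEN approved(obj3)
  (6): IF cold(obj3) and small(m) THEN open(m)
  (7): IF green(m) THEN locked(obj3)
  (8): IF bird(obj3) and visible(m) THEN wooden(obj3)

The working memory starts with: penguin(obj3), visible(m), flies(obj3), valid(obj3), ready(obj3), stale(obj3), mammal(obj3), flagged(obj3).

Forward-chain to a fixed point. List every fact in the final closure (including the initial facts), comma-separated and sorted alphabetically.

cold(obj3), flagged(obj3), flies(obj3), mammal(obj3), open(m), penguin(obj3), ready(obj3), red(obj3), signed(m), small(m), stale(obj3), valid(obj3), visible(m)

Round 1: (2) [IF flagged(obj3) and stale(obj3) and ready(obj3) THEN signed(m)]; (4) [IF visible(m) and flies(obj3) THEN small(m)]. New: signed(m), small(m).
Round 2: (3) [IF signed(m) THEN cold(obj3)]. New: cold(obj3).
Round 3: (6) [IF cold(obj3) and small(m) THEN open(m)]. New: open(m).
Round 4: (1) [IF open(m) THEN red(obj3)]. New: red(obj3).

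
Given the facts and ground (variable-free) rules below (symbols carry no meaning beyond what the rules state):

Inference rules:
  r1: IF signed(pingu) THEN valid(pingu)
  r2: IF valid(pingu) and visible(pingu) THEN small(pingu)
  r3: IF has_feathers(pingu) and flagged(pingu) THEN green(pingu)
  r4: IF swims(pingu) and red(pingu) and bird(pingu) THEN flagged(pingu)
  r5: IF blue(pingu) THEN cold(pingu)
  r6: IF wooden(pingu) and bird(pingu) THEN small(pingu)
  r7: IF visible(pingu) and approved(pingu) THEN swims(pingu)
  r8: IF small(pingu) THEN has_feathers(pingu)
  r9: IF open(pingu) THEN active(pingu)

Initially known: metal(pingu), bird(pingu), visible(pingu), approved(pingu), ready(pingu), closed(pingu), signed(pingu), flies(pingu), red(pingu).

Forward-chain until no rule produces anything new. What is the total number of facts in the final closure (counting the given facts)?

15

Round 1 — r1, r7, derive valid(pingu), swims(pingu).
Round 2 — r2, r4, derive small(pingu), flagged(pingu).
Round 3 — r8, derive has_feathers(pingu).
Round 4 — r3, derive green(pingu).
Closure: {approved(pingu), bird(pingu), closed(pingu), flagged(pingu), flies(pingu), green(pingu), has_feathers(pingu), metal(pingu), ready(pingu), red(pingu), signed(pingu), small(pingu), swims(pingu), valid(pingu), visible(pingu)} — 15 facts.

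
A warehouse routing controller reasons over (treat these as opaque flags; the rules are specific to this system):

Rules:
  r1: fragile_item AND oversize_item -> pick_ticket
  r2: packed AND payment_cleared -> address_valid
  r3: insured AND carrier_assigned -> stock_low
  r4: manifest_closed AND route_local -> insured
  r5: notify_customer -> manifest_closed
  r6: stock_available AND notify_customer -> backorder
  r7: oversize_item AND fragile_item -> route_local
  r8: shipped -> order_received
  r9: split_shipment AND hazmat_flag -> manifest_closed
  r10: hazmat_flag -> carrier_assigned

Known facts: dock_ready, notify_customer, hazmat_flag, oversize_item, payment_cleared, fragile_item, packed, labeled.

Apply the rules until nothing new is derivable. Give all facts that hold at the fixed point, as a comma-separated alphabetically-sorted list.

Round 1 fires r1, r2, r5, r7, r10, giving pick_ticket, address_valid, manifest_closed, route_local, carrier_assigned.
Round 2 fires r4, giving insured.
Round 3 fires r3, giving stock_low.

address_valid, carrier_assigned, dock_ready, fragile_item, hazmat_flag, insured, labeled, manifest_closed, notify_customer, oversize_item, packed, payment_cleared, pick_ticket, route_local, stock_low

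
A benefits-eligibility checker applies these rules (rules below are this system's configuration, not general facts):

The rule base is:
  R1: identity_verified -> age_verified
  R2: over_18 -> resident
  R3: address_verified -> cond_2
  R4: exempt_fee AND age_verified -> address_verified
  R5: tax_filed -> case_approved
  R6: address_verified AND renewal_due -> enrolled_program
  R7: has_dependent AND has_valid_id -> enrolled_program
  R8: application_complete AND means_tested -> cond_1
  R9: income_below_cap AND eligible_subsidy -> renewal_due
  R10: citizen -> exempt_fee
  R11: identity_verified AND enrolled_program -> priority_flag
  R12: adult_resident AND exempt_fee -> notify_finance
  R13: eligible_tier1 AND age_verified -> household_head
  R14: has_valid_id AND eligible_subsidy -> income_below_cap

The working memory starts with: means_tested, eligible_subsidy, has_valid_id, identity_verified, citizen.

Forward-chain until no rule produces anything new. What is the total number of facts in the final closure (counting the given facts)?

Round 1 — R1, R10, R14, derive age_verified, exempt_fee, income_below_cap.
Round 2 — R4, R9, derive address_verified, renewal_due.
Round 3 — R3, R6, derive cond_2, enrolled_program.
Round 4 — R11, derive priority_flag.
Closure: {address_verified, age_verified, citizen, cond_2, eligible_subsidy, enrolled_program, exempt_fee, has_valid_id, identity_verified, income_below_cap, means_tested, priority_flag, renewal_due} — 13 facts.

13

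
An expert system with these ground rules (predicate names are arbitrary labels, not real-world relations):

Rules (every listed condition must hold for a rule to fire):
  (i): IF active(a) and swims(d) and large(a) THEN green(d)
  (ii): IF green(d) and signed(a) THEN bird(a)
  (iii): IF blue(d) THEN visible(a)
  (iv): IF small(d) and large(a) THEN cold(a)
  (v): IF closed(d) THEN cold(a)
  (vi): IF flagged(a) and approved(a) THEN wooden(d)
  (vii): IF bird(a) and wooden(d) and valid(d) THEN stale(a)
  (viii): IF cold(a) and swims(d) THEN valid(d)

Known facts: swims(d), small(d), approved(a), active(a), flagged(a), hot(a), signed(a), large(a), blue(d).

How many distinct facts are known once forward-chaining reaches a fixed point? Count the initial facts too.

Round 1 — (i), (iii), (iv), (vi), derive green(d), visible(a), cold(a), wooden(d).
Round 2 — (ii), (viii), derive bird(a), valid(d).
Round 3 — (vii), derive stale(a).
Closure: {active(a), approved(a), bird(a), blue(d), cold(a), flagged(a), green(d), hot(a), large(a), signed(a), small(d), stale(a), swims(d), valid(d), visible(a), wooden(d)} — 16 facts.

16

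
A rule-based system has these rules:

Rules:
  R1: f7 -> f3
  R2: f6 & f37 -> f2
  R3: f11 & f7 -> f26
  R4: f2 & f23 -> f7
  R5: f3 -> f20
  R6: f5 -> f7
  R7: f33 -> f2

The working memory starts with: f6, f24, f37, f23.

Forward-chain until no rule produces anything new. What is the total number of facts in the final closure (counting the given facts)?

Round 1: R2 [f6 & f37 -> f2]. Adds f2.
Round 2: R4 [f2 & f23 -> f7]. Adds f7.
Round 3: R1 [f7 -> f3]. Adds f3.
Round 4: R5 [f3 -> f20]. Adds f20.
Closure: {f2, f20, f23, f24, f3, f37, f6, f7} — 8 facts.

8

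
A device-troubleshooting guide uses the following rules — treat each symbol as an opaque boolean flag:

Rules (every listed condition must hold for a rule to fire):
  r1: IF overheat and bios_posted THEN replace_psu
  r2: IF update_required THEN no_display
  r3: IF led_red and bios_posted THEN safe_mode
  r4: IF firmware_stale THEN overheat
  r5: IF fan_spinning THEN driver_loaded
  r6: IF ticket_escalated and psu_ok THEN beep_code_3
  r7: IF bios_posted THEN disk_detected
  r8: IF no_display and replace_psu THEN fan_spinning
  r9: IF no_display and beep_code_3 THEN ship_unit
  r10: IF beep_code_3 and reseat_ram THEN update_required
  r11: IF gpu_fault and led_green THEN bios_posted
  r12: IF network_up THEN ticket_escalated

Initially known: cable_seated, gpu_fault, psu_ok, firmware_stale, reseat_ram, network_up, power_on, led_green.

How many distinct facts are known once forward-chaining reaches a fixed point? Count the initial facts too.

19

[1] r4 [IF firmware_stale THEN overheat]; r11 [IF gpu_fault and led_green THEN bios_posted]; r12 [IF network_up THEN ticket_escalated]. ⇒ new: overheat, bios_posted, ticket_escalated.
[2] r1 [IF overheat and bios_posted THEN replace_psu]; r6 [IF ticket_escalated and psu_ok THEN beep_code_3]; r7 [IF bios_posted THEN disk_detected]. ⇒ new: replace_psu, beep_code_3, disk_detected.
[3] r10 [IF beep_code_3 and reseat_ram THEN update_required]. ⇒ new: update_required.
[4] r2 [IF update_required THEN no_display]. ⇒ new: no_display.
[5] r8 [IF no_display and replace_psu THEN fan_spinning]; r9 [IF no_display and beep_code_3 THEN ship_unit]. ⇒ new: fan_spinning, ship_unit.
[6] r5 [IF fan_spinning THEN driver_loaded]. ⇒ new: driver_loaded.
Closure: {beep_code_3, bios_posted, cable_seated, disk_detected, driver_loaded, fan_spinning, firmware_stale, gpu_fault, led_green, network_up, no_display, overheat, power_on, psu_ok, replace_psu, reseat_ram, ship_unit, ticket_escalated, update_required} — 19 facts.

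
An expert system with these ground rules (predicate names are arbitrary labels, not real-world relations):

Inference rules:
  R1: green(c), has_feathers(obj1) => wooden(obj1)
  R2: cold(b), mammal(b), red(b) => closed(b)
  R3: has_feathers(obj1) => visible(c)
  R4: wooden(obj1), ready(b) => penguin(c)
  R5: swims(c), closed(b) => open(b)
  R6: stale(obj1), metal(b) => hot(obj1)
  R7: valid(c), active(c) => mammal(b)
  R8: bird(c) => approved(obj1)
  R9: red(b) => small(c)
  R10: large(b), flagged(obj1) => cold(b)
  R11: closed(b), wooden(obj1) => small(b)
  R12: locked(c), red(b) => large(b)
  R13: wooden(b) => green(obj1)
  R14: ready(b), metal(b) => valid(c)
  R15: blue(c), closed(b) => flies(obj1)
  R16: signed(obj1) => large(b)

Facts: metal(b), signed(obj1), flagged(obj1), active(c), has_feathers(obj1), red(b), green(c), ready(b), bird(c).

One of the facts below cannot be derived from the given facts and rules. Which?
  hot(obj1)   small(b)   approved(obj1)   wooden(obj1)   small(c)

Round 1 — R1, R3, R8, R9, R14, R16, derive wooden(obj1), visible(c), approved(obj1), small(c), valid(c), large(b).
Round 2 — R4, R7, R10, derive penguin(c), mammal(b), cold(b).
Round 3 — R2, derive closed(b).
Round 4 — R11, derive small(b).
Derived: small(b) (round 4), small(c) (round 1), approved(obj1) (round 1), wooden(obj1) (round 1). hot(obj1) never appears in any round.

hot(obj1)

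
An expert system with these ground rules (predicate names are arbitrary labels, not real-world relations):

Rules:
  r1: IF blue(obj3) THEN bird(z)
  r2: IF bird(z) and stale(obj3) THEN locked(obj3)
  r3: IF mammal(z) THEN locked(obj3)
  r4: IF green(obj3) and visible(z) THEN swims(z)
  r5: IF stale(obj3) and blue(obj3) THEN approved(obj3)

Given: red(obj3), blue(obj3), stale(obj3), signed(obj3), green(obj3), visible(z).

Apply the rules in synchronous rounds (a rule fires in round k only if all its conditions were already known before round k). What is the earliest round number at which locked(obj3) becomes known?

2

Round 1: r1 [IF blue(obj3) THEN bird(z)]; r4 [IF green(obj3) and visible(z) THEN swims(z)]; r5 [IF stale(obj3) and blue(obj3) THEN approved(obj3)]. Adds bird(z), swims(z), approved(obj3).
Round 2: r2 [IF bird(z) and stale(obj3) THEN locked(obj3)]. Adds locked(obj3).
locked(obj3) first appears in round 2.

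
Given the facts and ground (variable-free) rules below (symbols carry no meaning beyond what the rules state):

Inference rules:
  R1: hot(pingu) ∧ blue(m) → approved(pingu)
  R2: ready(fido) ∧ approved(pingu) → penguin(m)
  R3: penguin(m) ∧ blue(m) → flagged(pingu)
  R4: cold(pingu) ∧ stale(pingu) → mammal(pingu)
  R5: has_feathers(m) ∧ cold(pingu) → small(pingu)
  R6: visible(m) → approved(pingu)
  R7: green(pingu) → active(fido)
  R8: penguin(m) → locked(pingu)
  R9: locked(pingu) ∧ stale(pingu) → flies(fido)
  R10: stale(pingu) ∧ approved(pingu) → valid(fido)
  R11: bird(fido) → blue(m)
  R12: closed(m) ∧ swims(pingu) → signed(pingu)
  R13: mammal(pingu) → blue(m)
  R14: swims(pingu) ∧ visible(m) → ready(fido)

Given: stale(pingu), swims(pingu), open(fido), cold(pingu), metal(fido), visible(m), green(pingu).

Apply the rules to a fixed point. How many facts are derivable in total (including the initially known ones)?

Round 1 fires R4, R6, R7, R14, giving mammal(pingu), approved(pingu), active(fido), ready(fido).
Round 2 fires R2, R10, R13, giving penguin(m), valid(fido), blue(m).
Round 3 fires R3, R8, giving flagged(pingu), locked(pingu).
Round 4 fires R9, giving flies(fido).
Closure: {active(fido), approved(pingu), blue(m), cold(pingu), flagged(pingu), flies(fido), green(pingu), locked(pingu), mammal(pingu), metal(fido), open(fido), penguin(m), ready(fido), stale(pingu), swims(pingu), valid(fido), visible(m)} — 17 facts.

17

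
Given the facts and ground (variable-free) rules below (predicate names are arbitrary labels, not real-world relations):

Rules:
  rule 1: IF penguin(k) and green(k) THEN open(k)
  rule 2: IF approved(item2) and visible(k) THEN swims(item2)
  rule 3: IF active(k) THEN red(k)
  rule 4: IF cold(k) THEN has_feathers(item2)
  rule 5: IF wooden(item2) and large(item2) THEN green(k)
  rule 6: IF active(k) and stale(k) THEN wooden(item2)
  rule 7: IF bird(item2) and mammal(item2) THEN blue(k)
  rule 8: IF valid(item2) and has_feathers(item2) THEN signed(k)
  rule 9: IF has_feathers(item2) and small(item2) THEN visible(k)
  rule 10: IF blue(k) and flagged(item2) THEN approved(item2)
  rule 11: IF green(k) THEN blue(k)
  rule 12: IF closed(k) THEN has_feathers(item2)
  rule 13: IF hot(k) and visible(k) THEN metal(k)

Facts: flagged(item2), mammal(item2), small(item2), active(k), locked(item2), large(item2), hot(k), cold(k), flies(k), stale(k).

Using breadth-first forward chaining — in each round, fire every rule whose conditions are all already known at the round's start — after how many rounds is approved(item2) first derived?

4

Round 1 fires rule 3, rule 4, rule 6, giving red(k), has_feathers(item2), wooden(item2).
Round 2 fires rule 5, rule 9, giving green(k), visible(k).
Round 3 fires rule 11, rule 13, giving blue(k), metal(k).
Round 4 fires rule 10, giving approved(item2).
approved(item2) first appears in round 4.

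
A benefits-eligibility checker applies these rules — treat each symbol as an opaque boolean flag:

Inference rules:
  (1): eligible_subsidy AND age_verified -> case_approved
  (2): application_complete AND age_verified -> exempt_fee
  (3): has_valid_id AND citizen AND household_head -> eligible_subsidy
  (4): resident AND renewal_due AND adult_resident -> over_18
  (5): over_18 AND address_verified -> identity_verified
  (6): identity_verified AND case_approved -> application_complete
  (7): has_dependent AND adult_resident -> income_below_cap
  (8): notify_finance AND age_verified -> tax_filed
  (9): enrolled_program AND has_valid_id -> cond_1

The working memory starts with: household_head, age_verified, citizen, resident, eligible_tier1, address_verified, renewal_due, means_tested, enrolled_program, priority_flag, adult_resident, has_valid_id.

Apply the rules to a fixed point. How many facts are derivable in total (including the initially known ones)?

Round 1 fires (3), (4), (9), giving eligible_subsidy, over_18, cond_1.
Round 2 fires (1), (5), giving case_approved, identity_verified.
Round 3 fires (6), giving application_complete.
Round 4 fires (2), giving exempt_fee.
Closure: {address_verified, adult_resident, age_verified, application_complete, case_approved, citizen, cond_1, eligible_subsidy, eligible_tier1, enrolled_program, exempt_fee, has_valid_id, household_head, identity_verified, means_tested, over_18, priority_flag, renewal_due, resident} — 19 facts.

19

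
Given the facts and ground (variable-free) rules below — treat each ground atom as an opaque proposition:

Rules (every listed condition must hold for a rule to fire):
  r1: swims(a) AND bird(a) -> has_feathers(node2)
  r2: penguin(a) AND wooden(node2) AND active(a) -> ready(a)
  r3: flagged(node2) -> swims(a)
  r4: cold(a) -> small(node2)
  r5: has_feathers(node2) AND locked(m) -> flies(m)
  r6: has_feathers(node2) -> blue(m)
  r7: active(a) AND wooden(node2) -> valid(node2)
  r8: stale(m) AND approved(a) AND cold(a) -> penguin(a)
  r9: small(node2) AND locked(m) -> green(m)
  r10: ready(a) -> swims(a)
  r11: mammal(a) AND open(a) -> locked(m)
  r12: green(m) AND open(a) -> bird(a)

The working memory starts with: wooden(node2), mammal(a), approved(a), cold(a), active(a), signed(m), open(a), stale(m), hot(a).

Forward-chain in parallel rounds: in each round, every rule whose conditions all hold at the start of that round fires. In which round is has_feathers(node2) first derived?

4

Round 1 fires r4, r7, r8, r11, giving small(node2), valid(node2), penguin(a), locked(m).
Round 2 fires r2, r9, giving ready(a), green(m).
Round 3 fires r10, r12, giving swims(a), bird(a).
Round 4 fires r1, giving has_feathers(node2).
has_feathers(node2) first appears in round 4.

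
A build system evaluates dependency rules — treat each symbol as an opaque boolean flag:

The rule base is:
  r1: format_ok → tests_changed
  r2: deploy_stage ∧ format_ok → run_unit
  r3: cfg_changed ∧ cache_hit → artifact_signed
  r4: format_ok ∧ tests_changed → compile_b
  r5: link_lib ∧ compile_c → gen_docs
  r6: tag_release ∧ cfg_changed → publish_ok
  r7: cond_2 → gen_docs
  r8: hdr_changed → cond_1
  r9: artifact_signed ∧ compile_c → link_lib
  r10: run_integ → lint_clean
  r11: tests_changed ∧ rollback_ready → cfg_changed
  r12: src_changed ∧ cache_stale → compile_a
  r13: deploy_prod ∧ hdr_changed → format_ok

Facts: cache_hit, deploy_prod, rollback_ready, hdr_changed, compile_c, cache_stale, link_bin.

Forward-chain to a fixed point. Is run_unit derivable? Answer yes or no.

Round 1 fires r8, r13, giving cond_1, format_ok.
Round 2 fires r1, giving tests_changed.
Round 3 fires r4, r11, giving compile_b, cfg_changed.
Round 4 fires r3, giving artifact_signed.
Round 5 fires r9, giving link_lib.
Round 6 fires r5, giving gen_docs.
Fixed point reached. run_unit is concluded only by r2; r2 needs deploy_stage (never derived).

no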